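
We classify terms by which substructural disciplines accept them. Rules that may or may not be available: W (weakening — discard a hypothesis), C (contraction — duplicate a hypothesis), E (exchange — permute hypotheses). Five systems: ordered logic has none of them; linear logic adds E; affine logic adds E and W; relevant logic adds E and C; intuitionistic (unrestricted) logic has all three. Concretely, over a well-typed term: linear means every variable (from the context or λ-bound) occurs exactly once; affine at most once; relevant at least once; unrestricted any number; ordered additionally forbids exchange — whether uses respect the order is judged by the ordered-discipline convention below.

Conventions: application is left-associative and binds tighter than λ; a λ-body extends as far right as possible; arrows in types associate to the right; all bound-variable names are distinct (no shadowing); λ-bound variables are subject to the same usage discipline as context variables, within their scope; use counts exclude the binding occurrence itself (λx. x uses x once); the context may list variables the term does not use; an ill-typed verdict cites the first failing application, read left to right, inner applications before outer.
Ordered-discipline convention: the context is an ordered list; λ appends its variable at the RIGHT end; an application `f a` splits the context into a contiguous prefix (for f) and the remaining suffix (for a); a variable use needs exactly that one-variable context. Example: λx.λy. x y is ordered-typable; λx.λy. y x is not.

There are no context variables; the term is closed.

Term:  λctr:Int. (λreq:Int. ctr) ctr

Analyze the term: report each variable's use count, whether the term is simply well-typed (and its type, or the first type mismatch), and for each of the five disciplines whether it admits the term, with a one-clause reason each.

counts: ctr (bound) ×2, req (bound) ×0
left-to-right use order: ctr, ctr
typing: ✓ — Int → Int
ordered: ✗ — uses contraction: ctr ×2; req left unused
linear: ✗ — uses contraction: ctr ×2; req left unused
affine: ✗ — uses contraction: ctr ×2
relevant: ✗ — req left unused
unrestricted: ✓ — typability at Int → Int is all that's needed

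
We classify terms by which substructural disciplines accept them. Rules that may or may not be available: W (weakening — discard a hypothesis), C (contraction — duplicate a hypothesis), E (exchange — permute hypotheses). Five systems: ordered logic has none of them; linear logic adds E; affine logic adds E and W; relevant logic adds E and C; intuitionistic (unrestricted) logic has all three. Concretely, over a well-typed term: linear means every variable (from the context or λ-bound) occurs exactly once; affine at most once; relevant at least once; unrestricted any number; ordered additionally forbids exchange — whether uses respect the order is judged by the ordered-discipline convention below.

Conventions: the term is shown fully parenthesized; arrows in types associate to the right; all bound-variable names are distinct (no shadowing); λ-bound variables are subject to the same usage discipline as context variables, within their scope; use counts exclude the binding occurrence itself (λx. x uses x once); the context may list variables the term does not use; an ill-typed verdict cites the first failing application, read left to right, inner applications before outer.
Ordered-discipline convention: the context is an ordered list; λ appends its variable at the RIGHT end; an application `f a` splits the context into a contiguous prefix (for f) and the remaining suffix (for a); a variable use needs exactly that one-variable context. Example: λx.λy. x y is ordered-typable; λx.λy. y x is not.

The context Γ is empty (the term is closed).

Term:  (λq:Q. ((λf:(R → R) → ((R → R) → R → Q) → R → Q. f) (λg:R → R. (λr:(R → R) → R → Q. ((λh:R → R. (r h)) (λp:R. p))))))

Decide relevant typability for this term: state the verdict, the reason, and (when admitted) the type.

no — needs weakening: q, g unused
variable uses: q [bound]: 0, f [bound]: 1, g [bound]: 0, r [bound]: 1, h [bound]: 1, p [bound]: 1
order of uses: f, r, h, p
typing: the term checks, with type Q → (R → R) → ((R → R) → R → Q) → R → Q
across the five disciplines: ordered ✗, linear ✗, affine ✓, relevant ✗, unrestricted ✓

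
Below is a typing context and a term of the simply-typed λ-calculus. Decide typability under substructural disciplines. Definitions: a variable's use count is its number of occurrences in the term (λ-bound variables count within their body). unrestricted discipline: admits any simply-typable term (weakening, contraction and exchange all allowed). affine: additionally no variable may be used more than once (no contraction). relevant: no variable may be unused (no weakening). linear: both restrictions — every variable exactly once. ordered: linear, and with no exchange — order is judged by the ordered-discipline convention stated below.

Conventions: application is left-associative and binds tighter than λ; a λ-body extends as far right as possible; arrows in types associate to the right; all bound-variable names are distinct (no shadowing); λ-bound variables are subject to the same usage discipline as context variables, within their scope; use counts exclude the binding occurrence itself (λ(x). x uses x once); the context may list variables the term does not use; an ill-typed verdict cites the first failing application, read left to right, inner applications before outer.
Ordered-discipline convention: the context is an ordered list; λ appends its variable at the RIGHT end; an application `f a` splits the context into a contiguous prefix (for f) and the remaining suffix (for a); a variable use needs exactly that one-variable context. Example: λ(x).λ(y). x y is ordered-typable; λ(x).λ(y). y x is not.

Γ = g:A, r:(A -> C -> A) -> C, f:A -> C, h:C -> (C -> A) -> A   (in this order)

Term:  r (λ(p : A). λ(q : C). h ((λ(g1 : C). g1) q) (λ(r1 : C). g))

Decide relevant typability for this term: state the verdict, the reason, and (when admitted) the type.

no — f, p, r1 never used (weakening)
counts: g: 1; r: 1; f: 0; h: 1; p (bound): 0; q (bound): 1; g1 (bound): 1; r1 (bound): 0
uses in reading order: r, h, g1, q, g
typing: well-typed at C
all disciplines: ordered ✗; linear ✗; affine ✓; relevant ✗; unrestricted ✓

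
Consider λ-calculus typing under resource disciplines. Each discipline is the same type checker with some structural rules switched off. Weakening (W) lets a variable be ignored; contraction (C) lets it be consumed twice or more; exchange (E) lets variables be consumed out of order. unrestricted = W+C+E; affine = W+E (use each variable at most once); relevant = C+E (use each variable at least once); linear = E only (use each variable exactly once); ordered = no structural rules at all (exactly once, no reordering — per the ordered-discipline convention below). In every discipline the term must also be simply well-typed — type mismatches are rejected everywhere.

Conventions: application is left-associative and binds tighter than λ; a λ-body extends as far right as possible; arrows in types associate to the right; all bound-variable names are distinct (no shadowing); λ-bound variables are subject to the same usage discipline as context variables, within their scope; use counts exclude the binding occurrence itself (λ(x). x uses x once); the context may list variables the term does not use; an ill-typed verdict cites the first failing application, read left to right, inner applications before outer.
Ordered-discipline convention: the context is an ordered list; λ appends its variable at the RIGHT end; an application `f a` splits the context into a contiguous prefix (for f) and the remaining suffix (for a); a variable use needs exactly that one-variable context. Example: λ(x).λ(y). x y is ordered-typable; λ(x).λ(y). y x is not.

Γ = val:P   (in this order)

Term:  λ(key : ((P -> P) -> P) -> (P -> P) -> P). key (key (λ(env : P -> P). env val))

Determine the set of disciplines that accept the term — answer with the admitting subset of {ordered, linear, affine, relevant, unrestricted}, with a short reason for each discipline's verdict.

admitted by: relevant, unrestricted
usage: val: 1; key [bound]: 2; env [bound]: 1
order of uses: key, key, env, val
typing: well-typed at (((P -> P) -> P) -> (P -> P) -> P) -> (P -> P) -> P
ordered: ✗, uses contraction: key ×2
linear: ✗, uses contraction: key ×2
affine: ✗, uses contraction: key ×2
relevant: ✓, val, key, env: all used, weakening unneeded
unrestricted: ✓, well-typed at (((P -> P) -> P) -> (P -> P) -> P) -> (P -> P) -> P; no restrictions here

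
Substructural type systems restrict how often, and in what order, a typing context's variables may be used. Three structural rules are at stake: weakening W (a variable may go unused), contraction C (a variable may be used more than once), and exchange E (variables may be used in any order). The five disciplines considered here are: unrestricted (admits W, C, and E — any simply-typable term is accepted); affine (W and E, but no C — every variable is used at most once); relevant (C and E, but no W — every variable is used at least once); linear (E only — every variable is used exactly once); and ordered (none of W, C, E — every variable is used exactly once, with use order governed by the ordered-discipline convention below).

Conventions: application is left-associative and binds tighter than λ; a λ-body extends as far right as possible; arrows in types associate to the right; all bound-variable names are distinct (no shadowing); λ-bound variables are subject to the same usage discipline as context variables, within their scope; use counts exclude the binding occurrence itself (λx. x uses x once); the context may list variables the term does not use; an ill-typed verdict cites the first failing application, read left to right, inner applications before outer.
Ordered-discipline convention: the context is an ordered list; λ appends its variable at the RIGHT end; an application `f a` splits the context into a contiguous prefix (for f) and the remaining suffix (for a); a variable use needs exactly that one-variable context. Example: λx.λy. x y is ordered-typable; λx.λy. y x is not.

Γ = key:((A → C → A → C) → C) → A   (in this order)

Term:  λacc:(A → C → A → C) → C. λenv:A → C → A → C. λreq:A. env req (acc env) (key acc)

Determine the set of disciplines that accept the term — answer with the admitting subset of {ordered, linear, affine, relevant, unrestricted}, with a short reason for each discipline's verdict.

admitted in: relevant, unrestricted
usage: key=1, acc [bound]=2, env [bound]=2, req [bound]=1
left-to-right use order: env, req, acc, env, key, acc
typing: ✓ — ((A → C → A → C) → C) → (A → C → A → C) → A → C
ordered: ✗ — acc ×2, env ×2 used more than once (contraction)
linear: ✗ — acc ×2, env ×2 used more than once (contraction)
affine: ✗ — acc ×2, env ×2 used more than once (contraction)
relevant: ✓ — every one of key, acc, env, req appears
unrestricted: ✓ — well-typed at ((A → C → A → C) → C) → (A → C → A → C) → A → C; no restrictions here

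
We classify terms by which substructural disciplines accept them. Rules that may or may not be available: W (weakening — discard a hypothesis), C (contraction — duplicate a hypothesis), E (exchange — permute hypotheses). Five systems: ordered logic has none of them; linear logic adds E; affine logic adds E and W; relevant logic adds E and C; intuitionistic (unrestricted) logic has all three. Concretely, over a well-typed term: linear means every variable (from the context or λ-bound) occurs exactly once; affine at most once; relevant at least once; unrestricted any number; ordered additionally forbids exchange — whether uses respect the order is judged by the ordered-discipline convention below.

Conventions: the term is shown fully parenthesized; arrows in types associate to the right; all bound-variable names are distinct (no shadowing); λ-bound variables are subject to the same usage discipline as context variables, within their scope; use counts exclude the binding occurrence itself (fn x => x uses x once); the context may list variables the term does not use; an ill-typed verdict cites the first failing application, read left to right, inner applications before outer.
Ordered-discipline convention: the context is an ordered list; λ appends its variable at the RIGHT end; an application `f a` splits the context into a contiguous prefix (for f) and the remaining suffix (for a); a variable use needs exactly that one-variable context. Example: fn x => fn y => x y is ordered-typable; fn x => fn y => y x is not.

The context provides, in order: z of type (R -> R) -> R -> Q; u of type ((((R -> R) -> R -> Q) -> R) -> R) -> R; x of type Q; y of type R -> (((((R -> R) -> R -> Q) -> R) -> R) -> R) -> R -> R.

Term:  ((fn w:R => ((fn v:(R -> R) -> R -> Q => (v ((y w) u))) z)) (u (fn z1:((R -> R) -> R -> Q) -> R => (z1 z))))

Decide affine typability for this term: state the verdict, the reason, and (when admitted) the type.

no — z ×2, u ×2 used more than once (contraction)
use counts: z=2, u=2, x=0, y=1, w (λ-bound)=1, v (λ-bound)=1, z1 (λ-bound)=1
left-to-right use order: v, y, w, u, z, u, z1, z
typing: ✓ — R -> Q
all disciplines: ordered ✗; linear ✗; affine ✗; relevant ✗; unrestricted ✓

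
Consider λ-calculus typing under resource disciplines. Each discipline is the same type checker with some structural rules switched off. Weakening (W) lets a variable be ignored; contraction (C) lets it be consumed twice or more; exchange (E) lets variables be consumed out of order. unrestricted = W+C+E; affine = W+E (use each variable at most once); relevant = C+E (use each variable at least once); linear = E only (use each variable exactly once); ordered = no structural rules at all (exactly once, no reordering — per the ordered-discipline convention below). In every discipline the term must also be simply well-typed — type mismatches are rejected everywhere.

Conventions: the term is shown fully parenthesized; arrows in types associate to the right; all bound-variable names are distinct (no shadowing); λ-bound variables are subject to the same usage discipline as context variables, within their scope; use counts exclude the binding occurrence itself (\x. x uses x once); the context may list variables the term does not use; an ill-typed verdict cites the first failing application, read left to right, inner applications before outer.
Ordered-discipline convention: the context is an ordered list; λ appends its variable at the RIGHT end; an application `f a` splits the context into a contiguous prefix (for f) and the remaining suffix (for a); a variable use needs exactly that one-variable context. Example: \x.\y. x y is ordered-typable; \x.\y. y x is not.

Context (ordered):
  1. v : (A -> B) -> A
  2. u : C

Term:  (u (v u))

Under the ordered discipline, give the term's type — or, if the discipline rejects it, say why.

not well-typed under ordered — a type mismatch blocks all five
usage: v: 1×, u: 2×
uses in reading order: u, v, u
typing: ill-typed: argument of type C where A -> B is required
summary: ordered ✗; linear ✗; affine ✗; relevant ✗; unrestricted ✗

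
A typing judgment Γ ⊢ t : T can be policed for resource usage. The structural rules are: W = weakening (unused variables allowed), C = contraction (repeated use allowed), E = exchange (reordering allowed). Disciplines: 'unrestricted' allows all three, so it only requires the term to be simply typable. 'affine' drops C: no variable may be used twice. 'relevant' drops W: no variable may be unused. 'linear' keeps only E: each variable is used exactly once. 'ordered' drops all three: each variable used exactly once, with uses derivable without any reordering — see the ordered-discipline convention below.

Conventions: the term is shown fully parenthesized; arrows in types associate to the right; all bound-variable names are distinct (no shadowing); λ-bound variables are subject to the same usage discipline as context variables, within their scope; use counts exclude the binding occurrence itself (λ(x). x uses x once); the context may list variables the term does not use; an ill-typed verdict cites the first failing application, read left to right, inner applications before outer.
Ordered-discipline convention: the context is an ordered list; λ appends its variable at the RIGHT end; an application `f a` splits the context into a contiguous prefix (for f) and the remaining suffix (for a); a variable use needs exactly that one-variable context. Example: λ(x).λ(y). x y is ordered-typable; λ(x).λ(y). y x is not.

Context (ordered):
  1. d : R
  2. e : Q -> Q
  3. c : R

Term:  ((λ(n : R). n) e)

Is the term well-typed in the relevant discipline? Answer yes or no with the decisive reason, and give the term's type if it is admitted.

no — the type mismatch rejects it
usage: d=0; e=1; c=0; n (bound)=1
order of uses: n, e
typing: ill-typed: an application expects R but receives Q -> Q
all disciplines: ordered ✗, linear ✗, affine ✗, relevant ✗, unrestricted ✗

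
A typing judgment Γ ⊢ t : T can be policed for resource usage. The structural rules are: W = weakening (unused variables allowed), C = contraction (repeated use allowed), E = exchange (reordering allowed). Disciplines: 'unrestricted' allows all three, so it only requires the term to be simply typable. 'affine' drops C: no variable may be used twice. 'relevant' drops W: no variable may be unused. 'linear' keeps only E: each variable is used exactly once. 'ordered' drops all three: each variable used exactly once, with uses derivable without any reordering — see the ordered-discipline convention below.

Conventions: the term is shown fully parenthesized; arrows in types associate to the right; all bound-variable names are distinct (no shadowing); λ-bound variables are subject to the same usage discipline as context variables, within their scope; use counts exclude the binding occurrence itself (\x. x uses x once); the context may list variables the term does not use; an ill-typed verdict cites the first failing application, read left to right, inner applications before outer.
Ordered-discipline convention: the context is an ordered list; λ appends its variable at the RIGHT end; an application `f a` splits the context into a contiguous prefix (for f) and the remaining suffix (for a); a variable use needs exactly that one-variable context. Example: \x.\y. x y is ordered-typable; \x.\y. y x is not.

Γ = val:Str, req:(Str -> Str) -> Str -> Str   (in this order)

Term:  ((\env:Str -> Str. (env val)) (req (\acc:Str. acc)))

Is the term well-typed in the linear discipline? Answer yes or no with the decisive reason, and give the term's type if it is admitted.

yes — val, req, env, acc: one use apiece; term : Str
usage: val: 1×; req: 1×; env (bound): 1×; acc (bound): 1×
left-to-right use order: env, val, req, acc
typing: well-typed — term : Str
across the five disciplines: ordered ✗ | linear ✓ | affine ✓ | relevant ✓ | unrestricted ✓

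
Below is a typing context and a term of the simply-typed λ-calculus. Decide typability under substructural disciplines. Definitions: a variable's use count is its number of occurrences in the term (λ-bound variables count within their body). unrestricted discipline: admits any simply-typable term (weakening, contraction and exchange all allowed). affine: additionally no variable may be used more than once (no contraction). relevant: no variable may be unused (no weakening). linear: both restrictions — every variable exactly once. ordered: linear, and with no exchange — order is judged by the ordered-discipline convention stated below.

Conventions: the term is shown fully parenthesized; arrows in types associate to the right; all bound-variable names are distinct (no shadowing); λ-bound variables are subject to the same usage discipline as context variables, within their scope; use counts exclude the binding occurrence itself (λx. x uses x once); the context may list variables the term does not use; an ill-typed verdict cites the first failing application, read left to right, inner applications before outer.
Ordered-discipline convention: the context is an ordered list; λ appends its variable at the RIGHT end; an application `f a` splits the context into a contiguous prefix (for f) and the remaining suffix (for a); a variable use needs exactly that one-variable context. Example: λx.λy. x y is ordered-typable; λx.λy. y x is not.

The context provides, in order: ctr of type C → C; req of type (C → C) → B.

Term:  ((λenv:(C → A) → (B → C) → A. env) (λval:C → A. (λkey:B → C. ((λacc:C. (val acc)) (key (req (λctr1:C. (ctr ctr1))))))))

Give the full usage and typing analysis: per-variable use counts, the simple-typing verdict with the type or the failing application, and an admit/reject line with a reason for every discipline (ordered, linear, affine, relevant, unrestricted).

use counts: ctr: 1, req: 1, env (bound): 1, val (bound): 1, key (bound): 1, acc (bound): 1, ctr1 (bound): 1
uses in reading order: env, val, acc, key, req, ctr, ctr1
typing: the term checks, with type (C → A) → (B → C) → A
ordered ✗ (use order env, val, acc, key, req, ctr, ctr1 needs exchange)
linear ✓ (single use per variable (ctr, req, env, val, key, acc, ctr1))
affine ✓ (at most one use each (ctr, req, env, val, key, acc, ctr1))
relevant ✓ (every one of ctr, req, env, val, key, acc, ctr1 appears)
unrestricted ✓ (well-typed at (C → A) → (B → C) → A; no restrictions here)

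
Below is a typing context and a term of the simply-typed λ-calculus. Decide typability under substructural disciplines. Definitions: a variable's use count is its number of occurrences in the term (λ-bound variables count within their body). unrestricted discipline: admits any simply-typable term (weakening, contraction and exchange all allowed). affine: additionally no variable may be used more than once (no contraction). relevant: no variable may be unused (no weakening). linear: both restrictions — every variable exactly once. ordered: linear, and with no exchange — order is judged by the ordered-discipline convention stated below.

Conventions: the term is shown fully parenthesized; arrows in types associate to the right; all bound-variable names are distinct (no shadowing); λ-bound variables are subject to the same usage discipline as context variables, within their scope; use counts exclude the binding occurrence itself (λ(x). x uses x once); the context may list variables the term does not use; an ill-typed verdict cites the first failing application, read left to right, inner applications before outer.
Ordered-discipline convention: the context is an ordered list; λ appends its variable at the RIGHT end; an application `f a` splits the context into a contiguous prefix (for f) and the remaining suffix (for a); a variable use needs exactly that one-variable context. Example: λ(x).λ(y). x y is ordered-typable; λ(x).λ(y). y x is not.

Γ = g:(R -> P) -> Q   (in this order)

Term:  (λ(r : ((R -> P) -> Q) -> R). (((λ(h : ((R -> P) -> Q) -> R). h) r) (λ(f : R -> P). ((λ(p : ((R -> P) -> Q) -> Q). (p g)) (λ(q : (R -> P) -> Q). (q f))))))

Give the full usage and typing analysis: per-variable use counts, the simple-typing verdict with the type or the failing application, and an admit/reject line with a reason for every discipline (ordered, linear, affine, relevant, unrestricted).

variable uses: g: 1, r [bound]: 1, h [bound]: 1, f [bound]: 1, p [bound]: 1, q [bound]: 1
left-to-right use order: h, r, p, g, q, f
typing: ✓ — (((R -> P) -> Q) -> R) -> R
ordered: ✗ — no contiguous prefix/suffix split fits h, r, p, g, q, f
linear: ✓ — g, r, h, f, p, q: one use apiece
affine: ✓ — g, r, h, f, p, q: no repeats, contraction unneeded
relevant: ✓ — none of g, r, h, f, p, q goes unused
unrestricted: ✓ — simply typable at (((R -> P) -> Q) -> R) -> R; W, C, E all held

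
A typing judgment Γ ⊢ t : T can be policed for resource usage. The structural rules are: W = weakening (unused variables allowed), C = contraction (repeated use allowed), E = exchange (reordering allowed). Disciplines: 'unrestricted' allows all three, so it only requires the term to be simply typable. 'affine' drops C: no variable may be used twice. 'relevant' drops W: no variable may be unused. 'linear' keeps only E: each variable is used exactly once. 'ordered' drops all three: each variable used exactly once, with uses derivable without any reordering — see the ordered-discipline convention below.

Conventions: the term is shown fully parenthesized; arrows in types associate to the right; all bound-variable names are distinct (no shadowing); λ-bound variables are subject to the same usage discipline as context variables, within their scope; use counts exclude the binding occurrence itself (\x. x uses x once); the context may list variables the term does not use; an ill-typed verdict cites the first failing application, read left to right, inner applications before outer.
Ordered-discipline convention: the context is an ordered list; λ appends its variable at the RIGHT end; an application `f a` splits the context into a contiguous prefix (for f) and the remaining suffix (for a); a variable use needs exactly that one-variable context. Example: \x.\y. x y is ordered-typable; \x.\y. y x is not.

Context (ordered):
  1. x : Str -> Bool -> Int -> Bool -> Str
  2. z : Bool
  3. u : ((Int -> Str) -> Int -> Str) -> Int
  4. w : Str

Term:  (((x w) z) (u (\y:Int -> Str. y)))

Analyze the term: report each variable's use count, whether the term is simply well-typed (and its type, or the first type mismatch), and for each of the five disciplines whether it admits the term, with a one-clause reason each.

usage: x: 1×; z: 1×; u: 1×; w: 1×; y (bound): 1×
use order (left to right): x, w, z, u, y
typing: well-typed at Bool -> Str
ordered: ✗ — no contiguous prefix/suffix split fits x, w, z, u, y
linear: ✓ — x, z, u, w, y: one use apiece
affine: ✓ — x, z, u, w, y: no repeats, contraction unneeded
relevant: ✓ — at least one use each (x, z, u, w, y)
unrestricted: ✓ — typability at Bool -> Str is all that's needed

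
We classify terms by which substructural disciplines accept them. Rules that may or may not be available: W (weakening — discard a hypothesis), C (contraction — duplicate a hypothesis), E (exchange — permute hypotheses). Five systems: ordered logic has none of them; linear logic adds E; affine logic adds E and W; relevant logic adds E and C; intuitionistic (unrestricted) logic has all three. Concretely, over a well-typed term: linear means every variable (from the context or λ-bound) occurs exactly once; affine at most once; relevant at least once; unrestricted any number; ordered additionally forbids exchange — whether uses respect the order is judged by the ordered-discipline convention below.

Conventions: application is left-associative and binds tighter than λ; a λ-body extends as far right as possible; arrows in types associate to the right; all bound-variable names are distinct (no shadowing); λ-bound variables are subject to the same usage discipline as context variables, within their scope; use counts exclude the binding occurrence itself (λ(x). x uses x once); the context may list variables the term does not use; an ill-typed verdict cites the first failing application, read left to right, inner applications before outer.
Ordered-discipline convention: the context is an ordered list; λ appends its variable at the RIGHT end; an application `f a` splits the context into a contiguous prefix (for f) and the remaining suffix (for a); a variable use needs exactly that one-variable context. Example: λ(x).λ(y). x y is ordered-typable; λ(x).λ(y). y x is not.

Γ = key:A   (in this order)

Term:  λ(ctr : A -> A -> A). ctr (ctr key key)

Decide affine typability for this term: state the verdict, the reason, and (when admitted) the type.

no — uses contraction: key ×2, ctr ×2
variable uses: key: 2×, ctr (bound): 2×
left-to-right use order: ctr, ctr, key, key
typing: ✓ — (A -> A -> A) -> A -> A
across the five disciplines: ordered ✗ | linear ✗ | affine ✗ | relevant ✓ | unrestricted ✓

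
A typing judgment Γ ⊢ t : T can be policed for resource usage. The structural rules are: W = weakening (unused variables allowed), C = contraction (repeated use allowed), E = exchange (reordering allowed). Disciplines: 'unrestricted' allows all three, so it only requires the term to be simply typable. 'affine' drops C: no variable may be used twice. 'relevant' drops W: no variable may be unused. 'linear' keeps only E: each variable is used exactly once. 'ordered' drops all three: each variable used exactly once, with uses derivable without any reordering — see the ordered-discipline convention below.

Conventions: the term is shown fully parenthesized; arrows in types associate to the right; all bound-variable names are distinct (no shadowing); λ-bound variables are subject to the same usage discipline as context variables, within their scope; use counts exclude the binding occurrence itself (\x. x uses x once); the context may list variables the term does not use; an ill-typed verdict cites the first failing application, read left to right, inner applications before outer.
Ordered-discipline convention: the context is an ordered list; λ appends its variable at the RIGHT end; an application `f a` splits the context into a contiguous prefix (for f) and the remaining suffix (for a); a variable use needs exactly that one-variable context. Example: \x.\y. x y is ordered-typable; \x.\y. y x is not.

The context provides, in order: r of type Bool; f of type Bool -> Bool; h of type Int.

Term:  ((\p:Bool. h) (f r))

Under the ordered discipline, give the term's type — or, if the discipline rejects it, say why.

not well-typed under ordered — p left unused
variable uses: r ×1, f ×1, h ×1, p [bound] ×0
use order (left to right): h, f, r
typing: well-typed at Int
all disciplines: ordered ✗, linear ✗, affine ✓, relevant ✗, unrestricted ✓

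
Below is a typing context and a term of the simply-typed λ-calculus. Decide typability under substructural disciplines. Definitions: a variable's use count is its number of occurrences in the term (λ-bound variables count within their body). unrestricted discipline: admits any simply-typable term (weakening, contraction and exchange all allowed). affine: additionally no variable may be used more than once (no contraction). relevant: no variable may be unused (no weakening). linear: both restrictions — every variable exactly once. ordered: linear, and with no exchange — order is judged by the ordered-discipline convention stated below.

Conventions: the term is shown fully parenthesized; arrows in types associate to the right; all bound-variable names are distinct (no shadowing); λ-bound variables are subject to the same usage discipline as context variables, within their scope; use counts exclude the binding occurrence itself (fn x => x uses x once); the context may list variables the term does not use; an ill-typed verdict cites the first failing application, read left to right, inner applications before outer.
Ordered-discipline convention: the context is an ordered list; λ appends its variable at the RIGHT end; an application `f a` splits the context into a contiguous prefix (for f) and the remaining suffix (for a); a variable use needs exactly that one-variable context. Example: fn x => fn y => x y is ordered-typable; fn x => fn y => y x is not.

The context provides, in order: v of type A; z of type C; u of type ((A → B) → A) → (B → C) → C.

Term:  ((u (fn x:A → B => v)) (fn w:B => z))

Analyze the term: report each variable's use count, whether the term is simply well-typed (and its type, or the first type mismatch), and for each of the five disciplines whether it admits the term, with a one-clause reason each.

usage: v: 1×, z: 1×, u: 1×, x (bound): 0×, w (bound): 0×
uses in reading order: u, v, z
typing: well-typed — term : C
ordered: ✗, needs weakening: x, w unused
linear: ✗, needs weakening: x, w unused
affine: ✓, no duplicate uses among v, z, u, x, w
relevant: ✗, needs weakening: x, w unused
unrestricted: ✓, type-checks (C) and nothing is barred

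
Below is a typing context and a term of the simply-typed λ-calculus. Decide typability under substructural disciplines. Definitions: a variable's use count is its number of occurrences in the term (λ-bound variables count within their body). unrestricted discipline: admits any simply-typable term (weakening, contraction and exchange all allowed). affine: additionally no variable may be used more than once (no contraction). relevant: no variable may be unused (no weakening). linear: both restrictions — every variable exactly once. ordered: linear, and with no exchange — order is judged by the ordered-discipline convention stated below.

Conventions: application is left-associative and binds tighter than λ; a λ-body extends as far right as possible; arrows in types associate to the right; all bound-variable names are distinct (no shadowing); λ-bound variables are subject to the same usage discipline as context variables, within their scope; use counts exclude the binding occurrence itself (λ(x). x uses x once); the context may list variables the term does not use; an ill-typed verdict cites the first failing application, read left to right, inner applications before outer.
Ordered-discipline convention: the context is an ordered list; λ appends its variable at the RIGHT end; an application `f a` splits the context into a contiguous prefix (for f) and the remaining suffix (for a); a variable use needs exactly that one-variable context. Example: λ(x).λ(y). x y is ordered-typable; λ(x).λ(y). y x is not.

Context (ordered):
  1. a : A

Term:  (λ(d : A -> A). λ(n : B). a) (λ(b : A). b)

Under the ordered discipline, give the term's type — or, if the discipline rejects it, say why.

not well-typed under ordered — needs weakening: d, n unused
counts: a: 1×, d (λ-bound): 0×, n (λ-bound): 0×, b (λ-bound): 1×
left-to-right use order: a, b
typing: ✓ — B -> A
summary: ordered ✗, linear ✗, affine ✓, relevant ✗, unrestricted ✓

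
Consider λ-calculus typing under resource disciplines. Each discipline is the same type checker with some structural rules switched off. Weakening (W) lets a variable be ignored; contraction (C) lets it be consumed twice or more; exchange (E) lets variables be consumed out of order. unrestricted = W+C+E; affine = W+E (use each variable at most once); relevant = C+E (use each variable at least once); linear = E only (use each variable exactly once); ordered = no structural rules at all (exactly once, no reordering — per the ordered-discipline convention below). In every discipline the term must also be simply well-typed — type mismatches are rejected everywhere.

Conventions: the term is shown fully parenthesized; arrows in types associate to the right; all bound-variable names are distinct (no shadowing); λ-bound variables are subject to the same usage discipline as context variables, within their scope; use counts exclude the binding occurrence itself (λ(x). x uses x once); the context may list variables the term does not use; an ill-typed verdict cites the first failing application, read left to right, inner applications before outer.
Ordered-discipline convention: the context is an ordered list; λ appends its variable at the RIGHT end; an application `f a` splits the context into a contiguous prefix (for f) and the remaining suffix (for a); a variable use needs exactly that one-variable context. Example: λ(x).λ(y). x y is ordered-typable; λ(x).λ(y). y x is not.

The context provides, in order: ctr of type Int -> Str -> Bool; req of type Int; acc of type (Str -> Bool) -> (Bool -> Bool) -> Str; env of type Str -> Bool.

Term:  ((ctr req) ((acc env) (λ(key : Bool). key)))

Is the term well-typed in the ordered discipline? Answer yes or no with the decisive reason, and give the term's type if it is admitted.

yes — ctr, req, acc, env, key once each; derivable with no W/C/E; term : Bool
usage: ctr: 1×, req: 1×, acc: 1×, env: 1×, key (bound): 1×
uses in reading order: ctr, req, acc, env, key
typing: well-typed — term : Bool
across the five disciplines: ordered ✓; linear ✓; affine ✓; relevant ✓; unrestricted ✓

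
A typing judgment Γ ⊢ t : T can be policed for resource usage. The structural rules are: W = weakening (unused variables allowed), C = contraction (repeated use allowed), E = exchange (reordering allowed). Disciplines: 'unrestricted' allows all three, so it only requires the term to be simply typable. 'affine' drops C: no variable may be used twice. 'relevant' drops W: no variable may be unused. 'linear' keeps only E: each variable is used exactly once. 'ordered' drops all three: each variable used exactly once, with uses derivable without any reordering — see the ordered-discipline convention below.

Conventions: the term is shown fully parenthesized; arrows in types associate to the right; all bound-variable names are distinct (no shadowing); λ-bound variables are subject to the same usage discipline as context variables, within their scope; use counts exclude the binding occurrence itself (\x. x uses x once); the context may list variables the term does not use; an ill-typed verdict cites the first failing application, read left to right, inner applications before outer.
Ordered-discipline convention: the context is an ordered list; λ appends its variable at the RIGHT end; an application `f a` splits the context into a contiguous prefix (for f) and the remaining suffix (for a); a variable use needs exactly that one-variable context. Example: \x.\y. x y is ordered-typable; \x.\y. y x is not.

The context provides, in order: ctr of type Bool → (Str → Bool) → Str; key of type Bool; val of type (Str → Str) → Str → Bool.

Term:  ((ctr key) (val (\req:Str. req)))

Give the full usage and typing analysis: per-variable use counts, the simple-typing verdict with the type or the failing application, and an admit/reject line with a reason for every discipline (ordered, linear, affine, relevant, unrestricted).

counts: ctr: 1, key: 1, val: 1, req [bound]: 1
uses in reading order: ctr, key, val, req
typing: the term checks, with type Str
ordered ✓ (ctr, key, val, req once each; derivable with no W/C/E)
linear ✓ (each of ctr, key, val, req used exactly once)
affine ✓ (ctr, key, val, req: no repeats, contraction unneeded)
relevant ✓ (at least one use each (ctr, key, val, req))
unrestricted ✓ (type-checks (Str) and nothing is barred)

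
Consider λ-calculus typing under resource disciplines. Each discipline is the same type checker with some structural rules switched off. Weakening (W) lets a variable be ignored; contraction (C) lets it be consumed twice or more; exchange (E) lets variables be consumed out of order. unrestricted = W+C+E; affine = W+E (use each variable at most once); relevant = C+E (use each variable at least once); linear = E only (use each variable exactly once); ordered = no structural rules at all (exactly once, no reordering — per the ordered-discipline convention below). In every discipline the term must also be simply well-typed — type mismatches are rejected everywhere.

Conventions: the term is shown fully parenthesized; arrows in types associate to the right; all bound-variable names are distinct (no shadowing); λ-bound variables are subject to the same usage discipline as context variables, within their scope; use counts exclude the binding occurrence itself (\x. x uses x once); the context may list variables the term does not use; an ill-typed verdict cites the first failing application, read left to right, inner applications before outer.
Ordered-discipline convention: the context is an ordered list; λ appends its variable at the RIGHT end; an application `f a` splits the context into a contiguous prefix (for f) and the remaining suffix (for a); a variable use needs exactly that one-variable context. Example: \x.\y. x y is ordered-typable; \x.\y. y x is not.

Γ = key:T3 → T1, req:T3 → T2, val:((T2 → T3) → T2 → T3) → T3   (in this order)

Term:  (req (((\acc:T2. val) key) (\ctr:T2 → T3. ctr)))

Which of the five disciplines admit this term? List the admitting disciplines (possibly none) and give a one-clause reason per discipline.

accepted by: none
counts: key ×1; req ×1; val ×1; acc [bound] ×0; ctr [bound] ×1
left-to-right use order: req, val, key, ctr
typing: ill-typed: an argument T3 → T1 mismatches the expected T2
ordered ✗ (fails simple typing)
linear ✗ (a type mismatch blocks all five)
affine ✗ (the type mismatch rejects it)
relevant ✗ (not simply typable)
unrestricted ✗ (fails simple typing)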